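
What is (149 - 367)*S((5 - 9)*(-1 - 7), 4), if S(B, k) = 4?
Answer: -872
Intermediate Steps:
(149 - 367)*S((5 - 9)*(-1 - 7), 4) = (149 - 367)*4 = -218*4 = -872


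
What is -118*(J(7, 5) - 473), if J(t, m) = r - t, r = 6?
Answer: 55932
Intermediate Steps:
J(t, m) = 6 - t
-118*(J(7, 5) - 473) = -118*((6 - 1*7) - 473) = -118*((6 - 7) - 473) = -118*(-1 - 473) = -118*(-474) = 55932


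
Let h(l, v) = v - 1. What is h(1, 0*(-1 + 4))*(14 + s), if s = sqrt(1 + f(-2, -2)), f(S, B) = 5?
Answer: -14 - sqrt(6) ≈ -16.449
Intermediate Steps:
s = sqrt(6) (s = sqrt(1 + 5) = sqrt(6) ≈ 2.4495)
h(l, v) = -1 + v
h(1, 0*(-1 + 4))*(14 + s) = (-1 + 0*(-1 + 4))*(14 + sqrt(6)) = (-1 + 0*3)*(14 + sqrt(6)) = (-1 + 0)*(14 + sqrt(6)) = -(14 + sqrt(6)) = -14 - sqrt(6)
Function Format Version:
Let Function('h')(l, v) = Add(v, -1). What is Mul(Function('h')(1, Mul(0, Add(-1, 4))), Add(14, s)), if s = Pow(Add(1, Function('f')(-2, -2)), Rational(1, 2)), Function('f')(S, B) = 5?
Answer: Add(-14, Mul(-1, Pow(6, Rational(1, 2)))) ≈ -16.449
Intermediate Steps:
s = Pow(6, Rational(1, 2)) (s = Pow(Add(1, 5), Rational(1, 2)) = Pow(6, Rational(1, 2)) ≈ 2.4495)
Function('h')(l, v) = Add(-1, v)
Mul(Function('h')(1, Mul(0, Add(-1, 4))), Add(14, s)) = Mul(Add(-1, Mul(0, Add(-1, 4))), Add(14, Pow(6, Rational(1, 2)))) = Mul(Add(-1, Mul(0, 3)), Add(14, Pow(6, Rational(1, 2)))) = Mul(Add(-1, 0), Add(14, Pow(6, Rational(1, 2)))) = Mul(-1, Add(14, Pow(6, Rational(1, 2)))) = Add(-14, Mul(-1, Pow(6, Rational(1, 2))))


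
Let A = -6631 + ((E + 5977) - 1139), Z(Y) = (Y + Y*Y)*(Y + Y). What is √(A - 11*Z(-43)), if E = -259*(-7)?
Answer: 4*√106781 ≈ 1307.1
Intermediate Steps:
Z(Y) = 2*Y*(Y + Y²) (Z(Y) = (Y + Y²)*(2*Y) = 2*Y*(Y + Y²))
E = 1813
A = 20 (A = -6631 + ((1813 + 5977) - 1139) = -6631 + (7790 - 1139) = -6631 + 6651 = 20)
√(A - 11*Z(-43)) = √(20 - 22*(-43)²*(1 - 43)) = √(20 - 22*1849*(-42)) = √(20 - 11*(-155316)) = √(20 + 1708476) = √1708496 = 4*√106781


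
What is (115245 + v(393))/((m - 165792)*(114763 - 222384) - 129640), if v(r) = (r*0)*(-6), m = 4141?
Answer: 38415/5798970877 ≈ 6.6245e-6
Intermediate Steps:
v(r) = 0 (v(r) = 0*(-6) = 0)
(115245 + v(393))/((m - 165792)*(114763 - 222384) - 129640) = (115245 + 0)/((4141 - 165792)*(114763 - 222384) - 129640) = 115245/(-161651*(-107621) - 129640) = 115245/(17397042271 - 129640) = 115245/17396912631 = 115245*(1/17396912631) = 38415/5798970877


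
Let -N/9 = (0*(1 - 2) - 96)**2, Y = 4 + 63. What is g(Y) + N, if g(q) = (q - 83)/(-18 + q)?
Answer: -4064272/49 ≈ -82944.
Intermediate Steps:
Y = 67
N = -82944 (N = -9*(0*(1 - 2) - 96)**2 = -9*(0*(-1) - 96)**2 = -9*(0 - 96)**2 = -9*(-96)**2 = -9*9216 = -82944)
g(q) = (-83 + q)/(-18 + q)
g(Y) + N = (-83 + 67)/(-18 + 67) - 82944 = -16/49 - 82944 = -4064272/49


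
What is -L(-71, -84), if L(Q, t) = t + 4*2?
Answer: 76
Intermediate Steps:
L(Q, t) = 8 + t (L(Q, t) = t + 8 = 8 + t)
-L(-71, -84) = -(8 - 84) = -1*(-76) = 76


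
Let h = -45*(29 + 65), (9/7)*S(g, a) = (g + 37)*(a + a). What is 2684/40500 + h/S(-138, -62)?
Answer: -163316761/443819250 ≈ -0.36798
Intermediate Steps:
S(g, a) = 14*a*(37 + g)/9 (S(g, a) = 7*((g + 37)*(a + a))/9 = 7*((37 + g)*(2*a))/9 = 7*(2*a*(37 + g))/9 = 14*a*(37 + g)/9)
h = -4230 (h = -45*94 = -4230)
2684/40500 + h/S(-138, -62) = 2684/40500 - 4230*(-9/(868*(37 - 138))) = 2684*(1/40500) - 4230/((14/9)*(-62)*(-101)) = 671/10125 - 4230/87668/9 = 671/10125 - 4230*9/87668 = 671/10125 - 19035/43834 = -163316761/443819250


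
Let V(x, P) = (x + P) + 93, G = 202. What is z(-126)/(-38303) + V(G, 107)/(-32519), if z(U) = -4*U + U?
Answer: -27689988/1245575257 ≈ -0.022231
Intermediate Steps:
V(x, P) = 93 + P + x (V(x, P) = (P + x) + 93 = 93 + P + x)
z(U) = -3*U
z(-126)/(-38303) + V(G, 107)/(-32519) = -3*(-126)/(-38303) + (93 + 107 + 202)/(-32519) = 378*(-1/38303) + 402*(-1/32519) = -378/38303 - 402/32519 = -27689988/1245575257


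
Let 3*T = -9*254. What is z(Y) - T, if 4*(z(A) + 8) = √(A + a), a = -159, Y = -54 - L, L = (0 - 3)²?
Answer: 754 + I*√222/4 ≈ 754.0 + 3.7249*I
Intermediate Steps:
L = 9 (L = (-3)² = 9)
Y = -63 (Y = -54 - 1*9 = -54 - 9 = -63)
z(A) = -8 + √(-159 + A)/4 (z(A) = -8 + √(A - 159)/4 = -8 + √(-159 + A)/4)
T = -762 (T = (-9*254)/3 = (⅓)*(-2286) = -762)
z(Y) - T = (-8 + √(-159 - 63)/4) - 1*(-762) = (-8 + √(-222)/4) + 762 = (-8 + (I*√222)/4) + 762 = (-8 + I*√222/4) + 762 = 754 + I*√222/4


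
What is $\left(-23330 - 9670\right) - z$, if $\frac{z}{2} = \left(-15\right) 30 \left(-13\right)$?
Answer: $-44700$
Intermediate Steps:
$z = 11700$ ($z = 2 \left(-15\right) 30 \left(-13\right) = 2 \left(\left(-450\right) \left(-13\right)\right) = 2 \cdot 5850 = 11700$)
$\left(-23330 - 9670\right) - z = \left(-23330 - 9670\right) - 11700 = -33000 - 11700 = -44700$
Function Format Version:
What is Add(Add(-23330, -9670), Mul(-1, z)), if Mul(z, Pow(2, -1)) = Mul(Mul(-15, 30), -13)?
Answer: -44700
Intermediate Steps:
z = 11700 (z = Mul(2, Mul(Mul(-15, 30), -13)) = Mul(2, Mul(-450, -13)) = Mul(2, 5850) = 11700)
Add(Add(-23330, -9670), Mul(-1, z)) = Add(Add(-23330, -9670), Mul(-1, 11700)) = Add(-33000, -11700) = -44700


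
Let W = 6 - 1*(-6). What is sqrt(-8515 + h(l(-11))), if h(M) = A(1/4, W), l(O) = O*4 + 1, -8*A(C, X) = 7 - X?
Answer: I*sqrt(136230)/4 ≈ 92.273*I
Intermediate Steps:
W = 12 (W = 6 + 6 = 12)
A(C, X) = -7/8 + X/8 (A(C, X) = -(7 - X)/8 = -7/8 + X/8)
l(O) = 1 + 4*O (l(O) = 4*O + 1 = 1 + 4*O)
h(M) = 5/8 (h(M) = -7/8 + (1/8)*12 = -7/8 + 3/2 = 5/8)
sqrt(-8515 + h(l(-11))) = sqrt(-8515 + 5/8) = sqrt(-68115/8) = I*sqrt(136230)/4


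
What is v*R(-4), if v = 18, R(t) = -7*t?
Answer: 504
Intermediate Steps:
v*R(-4) = 18*(-7*(-4)) = 18*28 = 504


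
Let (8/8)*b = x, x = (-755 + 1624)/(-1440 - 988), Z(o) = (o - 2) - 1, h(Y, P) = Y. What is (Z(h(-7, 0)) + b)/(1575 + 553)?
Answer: -25149/5166784 ≈ -0.0048674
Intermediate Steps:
Z(o) = -3 + o (Z(o) = (-2 + o) - 1 = -3 + o)
x = -869/2428 (x = 869/(-2428) = 869*(-1/2428) = -869/2428 ≈ -0.35791)
b = -869/2428 ≈ -0.35791
(Z(h(-7, 0)) + b)/(1575 + 553) = ((-3 - 7) - 869/2428)/(1575 + 553) = (-10 - 869/2428)/2128 = -25149/2428*1/2128 = -25149/5166784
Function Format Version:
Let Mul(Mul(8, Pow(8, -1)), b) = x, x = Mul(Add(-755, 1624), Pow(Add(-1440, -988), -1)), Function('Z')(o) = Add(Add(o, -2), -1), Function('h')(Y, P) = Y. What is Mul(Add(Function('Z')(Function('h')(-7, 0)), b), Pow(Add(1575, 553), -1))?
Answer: Rational(-25149, 5166784) ≈ -0.0048674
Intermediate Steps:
Function('Z')(o) = Add(-3, o) (Function('Z')(o) = Add(Add(-2, o), -1) = Add(-3, o))
x = Rational(-869, 2428) (x = Mul(869, Pow(-2428, -1)) = Mul(869, Rational(-1, 2428)) = Rational(-869, 2428) ≈ -0.35791)
b = Rational(-869, 2428) ≈ -0.35791
Mul(Add(Function('Z')(Function('h')(-7, 0)), b), Pow(Add(1575, 553), -1)) = Mul(Add(Add(-3, -7), Rational(-869, 2428)), Pow(Add(1575, 553), -1)) = Mul(Add(-10, Rational(-869, 2428)), Pow(2128, -1)) = Mul(Rational(-25149, 2428), Rational(1, 2128)) = Rational(-25149, 5166784)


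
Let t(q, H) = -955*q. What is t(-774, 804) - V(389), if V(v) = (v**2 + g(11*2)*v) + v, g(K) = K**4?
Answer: -90538124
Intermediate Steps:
V(v) = v**2 + 234257*v (V(v) = (v**2 + (11*2)**4*v) + v = (v**2 + 22**4*v) + v = (v**2 + 234256*v) + v = v**2 + 234257*v)
t(-774, 804) - V(389) = -955*(-774) - 389*(234257 + 389) = 739170 - 389*234646 = 739170 - 1*91277294 = 739170 - 91277294 = -90538124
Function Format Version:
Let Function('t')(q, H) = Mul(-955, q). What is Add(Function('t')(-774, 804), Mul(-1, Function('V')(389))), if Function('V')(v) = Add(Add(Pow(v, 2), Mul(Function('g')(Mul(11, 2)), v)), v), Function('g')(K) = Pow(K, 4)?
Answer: -90538124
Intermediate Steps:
Function('V')(v) = Add(Pow(v, 2), Mul(234257, v)) (Function('V')(v) = Add(Add(Pow(v, 2), Mul(Pow(Mul(11, 2), 4), v)), v) = Add(Add(Pow(v, 2), Mul(Pow(22, 4), v)), v) = Add(Add(Pow(v, 2), Mul(234256, v)), v) = Add(Pow(v, 2), Mul(234257, v)))
Add(Function('t')(-774, 804), Mul(-1, Function('V')(389))) = Add(Mul(-955, -774), Mul(-1, Mul(389, Add(234257, 389)))) = Add(739170, Mul(-1, Mul(389, 234646))) = Add(739170, Mul(-1, 91277294)) = Add(739170, -91277294) = -90538124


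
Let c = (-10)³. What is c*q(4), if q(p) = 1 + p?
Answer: -5000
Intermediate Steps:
c = -1000
c*q(4) = -1000*(1 + 4) = -1000*5 = -5000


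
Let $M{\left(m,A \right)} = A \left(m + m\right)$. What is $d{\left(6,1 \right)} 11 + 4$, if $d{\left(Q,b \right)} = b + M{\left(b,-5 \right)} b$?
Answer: $-95$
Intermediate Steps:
$M{\left(m,A \right)} = 2 A m$ ($M{\left(m,A \right)} = A 2 m = 2 A m$)
$d{\left(Q,b \right)} = b - 10 b^{2}$ ($d{\left(Q,b \right)} = b + 2 \left(-5\right) b b = b + - 10 b b = b - 10 b^{2}$)
$d{\left(6,1 \right)} 11 + 4 = 1 \left(1 - 10\right) 11 + 4 = 1 \left(-9\right) 11 + 4 = \left(-9\right) 11 + 4 = -99 + 4 = -95$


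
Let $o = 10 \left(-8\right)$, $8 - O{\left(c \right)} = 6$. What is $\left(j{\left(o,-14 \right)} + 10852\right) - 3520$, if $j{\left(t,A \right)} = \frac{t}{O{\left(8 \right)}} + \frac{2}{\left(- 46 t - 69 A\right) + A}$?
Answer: $\frac{16888273}{2316} \approx 7292.0$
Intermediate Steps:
$O{\left(c \right)} = 2$ ($O{\left(c \right)} = 8 - 6 = 2$)
$o = -80$
$j{\left(t,A \right)} = \frac{t}{2} + \frac{2}{- 68 A - 46 t}$ ($j{\left(t,A \right)} = \frac{t}{2} + \frac{2}{\left(- 46 t - 69 A\right) + A} = t \frac{1}{2} + \frac{2}{\left(- 69 A - 46 t\right) + A} = \frac{t}{2} + \frac{2}{- 68 A - 46 t}$)
$\left(j{\left(o,-14 \right)} + 10852\right) - 3520 = \left(\frac{-2 + 23 \left(-80\right)^{2} + 34 \left(-14\right) \left(-80\right)}{2 \left(23 \left(-80\right) + 34 \left(-14\right)\right)} + 10852\right) - 3520 = \left(\frac{-2 + 23 \cdot 6400 + 38080}{2 \left(-1840 - 476\right)} + 10852\right) - 3520 = \left(\frac{-2 + 147200 + 38080}{2 \left(-2316\right)} + 10852\right) - 3520 = \left(\frac{1}{2} \left(- \frac{1}{2316}\right) 185278 + 10852\right) - 3520 = \left(- \frac{92639}{2316} + 10852\right) - 3520 = \frac{25040593}{2316} - 3520 = \frac{16888273}{2316}$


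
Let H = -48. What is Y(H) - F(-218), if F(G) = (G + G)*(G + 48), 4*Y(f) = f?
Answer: -74132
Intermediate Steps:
Y(f) = f/4
F(G) = 2*G*(48 + G) (F(G) = (2*G)*(48 + G) = 2*G*(48 + G))
Y(H) - F(-218) = (1/4)*(-48) - 2*(-218)*(48 - 218) = -12 - 2*(-218)*(-170) = -12 - 1*74120 = -12 - 74120 = -74132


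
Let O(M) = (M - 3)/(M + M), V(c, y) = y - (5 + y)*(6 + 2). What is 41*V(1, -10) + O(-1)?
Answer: 1232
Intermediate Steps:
V(c, y) = -40 - 7*y (V(c, y) = y - (5 + y)*8 = y - (40 + 8*y) = y + (-40 - 8*y) = -40 - 7*y)
O(M) = (-3 + M)/(2*M) (O(M) = (-3 + M)/((2*M)) = (-3 + M)*(1/(2*M)) = (-3 + M)/(2*M))
41*V(1, -10) + O(-1) = 41*(-40 - 7*(-10)) + (1/2)*(-3 - 1)/(-1) = 41*(-40 + 70) + (1/2)*(-1)*(-4) = 41*30 + 2 = 1230 + 2 = 1232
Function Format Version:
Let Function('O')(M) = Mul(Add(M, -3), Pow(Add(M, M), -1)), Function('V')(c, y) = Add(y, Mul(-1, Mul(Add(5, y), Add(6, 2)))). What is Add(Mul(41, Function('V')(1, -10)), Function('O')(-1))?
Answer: 1232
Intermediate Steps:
Function('V')(c, y) = Add(-40, Mul(-7, y)) (Function('V')(c, y) = Add(y, Mul(-1, Mul(Add(5, y), 8))) = Add(y, Mul(-1, Add(40, Mul(8, y)))) = Add(y, Add(-40, Mul(-8, y))) = Add(-40, Mul(-7, y)))
Function('O')(M) = Mul(Rational(1, 2), Pow(M, -1), Add(-3, M)) (Function('O')(M) = Mul(Add(-3, M), Pow(Mul(2, M), -1)) = Mul(Add(-3, M), Mul(Rational(1, 2), Pow(M, -1))) = Mul(Rational(1, 2), Pow(M, -1), Add(-3, M)))
Add(Mul(41, Function('V')(1, -10)), Function('O')(-1)) = Add(Mul(41, Add(-40, Mul(-7, -10))), Mul(Rational(1, 2), Pow(-1, -1), Add(-3, -1))) = Add(Mul(41, Add(-40, 70)), Mul(Rational(1, 2), -1, -4)) = Add(Mul(41, 30), 2) = Add(1230, 2) = 1232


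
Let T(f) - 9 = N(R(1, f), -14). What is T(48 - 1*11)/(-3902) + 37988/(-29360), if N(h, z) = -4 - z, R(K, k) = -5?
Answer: -18598377/14320340 ≈ -1.2987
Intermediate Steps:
T(f) = 19 (T(f) = 9 + (-4 - 1*(-14)) = 9 + (-4 + 14) = 9 + 10 = 19)
T(48 - 1*11)/(-3902) + 37988/(-29360) = 19/(-3902) + 37988/(-29360) = 19*(-1/3902) + 37988*(-1/29360) = -19/3902 - 9497/7340 = -18598377/14320340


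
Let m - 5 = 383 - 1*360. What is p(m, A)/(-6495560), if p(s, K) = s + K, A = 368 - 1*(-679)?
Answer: -215/1299112 ≈ -0.00016550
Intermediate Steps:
m = 28 (m = 5 + (383 - 1*360) = 5 + (383 - 360) = 5 + 23 = 28)
A = 1047 (A = 368 + 679 = 1047)
p(s, K) = K + s
p(m, A)/(-6495560) = (1047 + 28)/(-6495560) = 1075*(-1/6495560) = -215/1299112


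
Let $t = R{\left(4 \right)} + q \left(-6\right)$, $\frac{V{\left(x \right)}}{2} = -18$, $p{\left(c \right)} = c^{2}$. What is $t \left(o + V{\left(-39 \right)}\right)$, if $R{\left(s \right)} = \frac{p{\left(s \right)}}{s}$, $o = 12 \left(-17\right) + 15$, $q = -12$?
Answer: $-17100$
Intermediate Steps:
$V{\left(x \right)} = -36$ ($V{\left(x \right)} = 2 \left(-18\right) = -36$)
$o = -189$ ($o = -204 + 15 = -189$)
$R{\left(s \right)} = s$ ($R{\left(s \right)} = \frac{s^{2}}{s} = s$)
$t = 76$ ($t = 4 - -72 = 4 + 72 = 76$)
$t \left(o + V{\left(-39 \right)}\right) = 76 \left(-189 - 36\right) = 76 \left(-225\right) = -17100$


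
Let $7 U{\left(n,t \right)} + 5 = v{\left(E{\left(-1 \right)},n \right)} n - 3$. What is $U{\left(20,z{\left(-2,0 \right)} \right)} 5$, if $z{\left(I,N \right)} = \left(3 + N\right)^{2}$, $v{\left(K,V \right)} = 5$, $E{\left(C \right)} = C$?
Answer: $\frac{460}{7} \approx 65.714$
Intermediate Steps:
$U{\left(n,t \right)} = - \frac{8}{7} + \frac{5 n}{7}$ ($U{\left(n,t \right)} = - \frac{5}{7} + \frac{5 n - 3}{7} = - \frac{5}{7} + \frac{-3 + 5 n}{7} = - \frac{5}{7} + \left(- \frac{3}{7} + \frac{5 n}{7}\right) = - \frac{8}{7} + \frac{5 n}{7}$)
$U{\left(20,z{\left(-2,0 \right)} \right)} 5 = \left(- \frac{8}{7} + \frac{5}{7} \cdot 20\right) 5 = \left(- \frac{8}{7} + \frac{100}{7}\right) 5 = \frac{92}{7} \cdot 5 = \frac{460}{7}$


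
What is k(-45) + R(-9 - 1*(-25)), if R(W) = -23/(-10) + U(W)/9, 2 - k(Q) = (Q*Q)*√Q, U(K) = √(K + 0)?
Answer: 427/90 - 6075*I*√5 ≈ 4.7444 - 13584.0*I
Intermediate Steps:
U(K) = √K
k(Q) = 2 - Q^(5/2) (k(Q) = 2 - Q*Q*√Q = 2 - Q²*√Q = 2 - Q^(5/2))
R(W) = 23/10 + √W/9 (R(W) = -23/(-10) + √W/9 = -23*(-⅒) + √W*(⅑) = 23/10 + √W/9)
k(-45) + R(-9 - 1*(-25)) = (2 - (-45)^(5/2)) + (23/10 + √(-9 - 1*(-25))/9) = (2 - 6075*I*√5) + (23/10 + √(-9 + 25)/9) = (2 - 6075*I*√5) + (23/10 + √16/9) = (2 - 6075*I*√5) + (23/10 + (⅑)*4) = (2 - 6075*I*√5) + (23/10 + 4/9) = (2 - 6075*I*√5) + 247/90 = 427/90 - 6075*I*√5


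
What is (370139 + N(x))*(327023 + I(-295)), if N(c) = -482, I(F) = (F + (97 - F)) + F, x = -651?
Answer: 120813149025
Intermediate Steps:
I(F) = 97 + F
(370139 + N(x))*(327023 + I(-295)) = (370139 - 482)*(327023 + (97 - 295)) = 369657*(327023 - 198) = 369657*326825 = 120813149025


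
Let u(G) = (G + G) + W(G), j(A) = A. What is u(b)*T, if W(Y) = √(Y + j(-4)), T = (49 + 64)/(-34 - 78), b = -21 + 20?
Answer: 113/56 - 113*I*√5/112 ≈ 2.0179 - 2.256*I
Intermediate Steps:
b = -1
T = -113/112 (T = 113/(-112) = 113*(-1/112) = -113/112 ≈ -1.0089)
W(Y) = √(-4 + Y) (W(Y) = √(Y - 4) = √(-4 + Y))
u(G) = √(-4 + G) + 2*G (u(G) = (G + G) + √(-4 + G) = 2*G + √(-4 + G) = √(-4 + G) + 2*G)
u(b)*T = (√(-4 - 1) + 2*(-1))*(-113/112) = (√(-5) - 2)*(-113/112) = (I*√5 - 2)*(-113/112) = (-2 + I*√5)*(-113/112) = 113/56 - 113*I*√5/112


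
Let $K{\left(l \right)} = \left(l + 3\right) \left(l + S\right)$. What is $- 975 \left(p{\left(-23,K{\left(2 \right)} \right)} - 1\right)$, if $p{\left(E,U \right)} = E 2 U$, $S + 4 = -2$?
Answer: $-896025$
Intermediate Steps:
$S = -6$ ($S = -4 - 2 = -6$)
$K{\left(l \right)} = \left(-6 + l\right) \left(3 + l\right)$ ($K{\left(l \right)} = \left(l + 3\right) \left(l - 6\right) = \left(3 + l\right) \left(-6 + l\right) = \left(-6 + l\right) \left(3 + l\right)$)
$p{\left(E,U \right)} = 2 E U$
$- 975 \left(p{\left(-23,K{\left(2 \right)} \right)} - 1\right) = - 975 \left(2 \left(-23\right) \left(-18 + 2^{2} - 6\right) - 1\right) = - 975 \left(2 \left(-23\right) \left(-18 + 4 - 6\right) - 1\right) = - 975 \left(2 \left(-23\right) \left(-20\right) - 1\right) = - 975 \left(920 - 1\right) = \left(-975\right) 919 = -896025$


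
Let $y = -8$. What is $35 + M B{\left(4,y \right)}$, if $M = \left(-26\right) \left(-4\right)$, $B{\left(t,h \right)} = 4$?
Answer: $451$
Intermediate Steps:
$M = 104$
$35 + M B{\left(4,y \right)} = 35 + 104 \cdot 4 = 35 + 416 = 451$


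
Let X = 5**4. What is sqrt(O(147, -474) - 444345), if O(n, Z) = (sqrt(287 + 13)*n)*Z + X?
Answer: 2*sqrt(-110930 - 174195*sqrt(3)) ≈ 1284.7*I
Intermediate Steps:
X = 625
O(n, Z) = 625 + 10*Z*n*sqrt(3) (O(n, Z) = (sqrt(287 + 13)*n)*Z + 625 = (sqrt(300)*n)*Z + 625 = ((10*sqrt(3))*n)*Z + 625 = (10*n*sqrt(3))*Z + 625 = 10*Z*n*sqrt(3) + 625 = 625 + 10*Z*n*sqrt(3))
sqrt(O(147, -474) - 444345) = sqrt((625 + 10*(-474)*147*sqrt(3)) - 444345) = sqrt((625 - 696780*sqrt(3)) - 444345) = sqrt(-443720 - 696780*sqrt(3))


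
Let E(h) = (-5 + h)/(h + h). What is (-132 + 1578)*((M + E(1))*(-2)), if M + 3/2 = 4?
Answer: -1446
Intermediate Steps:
M = 5/2 (M = -3/2 + 4 = 5/2 ≈ 2.5000)
E(h) = (-5 + h)/(2*h) (E(h) = (-5 + h)/((2*h)) = (-5 + h)*(1/(2*h)) = (-5 + h)/(2*h))
(-132 + 1578)*((M + E(1))*(-2)) = (-132 + 1578)*((5/2 + (1/2)*(-5 + 1)/1)*(-2)) = 1446*((5/2 + (1/2)*1*(-4))*(-2)) = 1446*((5/2 - 2)*(-2)) = 1446*((1/2)*(-2)) = 1446*(-1) = -1446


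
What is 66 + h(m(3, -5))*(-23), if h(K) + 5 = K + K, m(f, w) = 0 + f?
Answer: 43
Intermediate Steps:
m(f, w) = f
h(K) = -5 + 2*K (h(K) = -5 + (K + K) = -5 + 2*K)
66 + h(m(3, -5))*(-23) = 66 + (-5 + 2*3)*(-23) = 66 + (-5 + 6)*(-23) = 66 + 1*(-23) = 66 - 23 = 43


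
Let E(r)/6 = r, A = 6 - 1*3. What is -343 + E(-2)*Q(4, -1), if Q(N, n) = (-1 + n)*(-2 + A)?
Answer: -319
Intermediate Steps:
A = 3 (A = 6 - 3 = 3)
E(r) = 6*r
Q(N, n) = -1 + n (Q(N, n) = (-1 + n)*(-2 + 3) = (-1 + n)*1 = -1 + n)
-343 + E(-2)*Q(4, -1) = -343 + (6*(-2))*(-1 - 1) = -343 - 12*(-2) = -343 + 24 = -319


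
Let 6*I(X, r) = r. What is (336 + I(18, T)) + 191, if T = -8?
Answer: 1577/3 ≈ 525.67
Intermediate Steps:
I(X, r) = r/6
(336 + I(18, T)) + 191 = (336 + (⅙)*(-8)) + 191 = (336 - 4/3) + 191 = 1004/3 + 191 = 1577/3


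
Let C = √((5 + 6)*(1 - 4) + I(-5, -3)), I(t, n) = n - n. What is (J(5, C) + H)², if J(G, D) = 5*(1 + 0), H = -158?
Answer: 23409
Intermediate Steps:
I(t, n) = 0
C = I*√33 (C = √((5 + 6)*(1 - 4) + 0) = √(11*(-3) + 0) = √(-33 + 0) = √(-33) = I*√33 ≈ 5.7446*I)
J(G, D) = 5 (J(G, D) = 5*1 = 5)
(J(5, C) + H)² = (5 - 158)² = (-153)² = 23409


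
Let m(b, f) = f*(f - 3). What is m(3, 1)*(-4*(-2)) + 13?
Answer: -3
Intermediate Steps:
m(b, f) = f*(-3 + f)
m(3, 1)*(-4*(-2)) + 13 = (1*(-3 + 1))*(-4*(-2)) + 13 = (1*(-2))*8 + 13 = -2*8 + 13 = -16 + 13 = -3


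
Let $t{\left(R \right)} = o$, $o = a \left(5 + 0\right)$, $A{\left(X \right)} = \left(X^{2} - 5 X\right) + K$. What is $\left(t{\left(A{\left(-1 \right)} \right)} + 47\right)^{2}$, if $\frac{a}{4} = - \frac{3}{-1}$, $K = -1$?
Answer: $11449$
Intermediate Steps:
$A{\left(X \right)} = -1 + X^{2} - 5 X$ ($A{\left(X \right)} = \left(X^{2} - 5 X\right) - 1 = -1 + X^{2} - 5 X$)
$a = 12$ ($a = 4 \left(- \frac{3}{-1}\right) = 4 \left(\left(-3\right) \left(-1\right)\right) = 4 \cdot 3 = 12$)
$o = 60$ ($o = 12 \left(5 + 0\right) = 12 \cdot 5 = 60$)
$t{\left(R \right)} = 60$
$\left(t{\left(A{\left(-1 \right)} \right)} + 47\right)^{2} = \left(60 + 47\right)^{2} = 107^{2} = 11449$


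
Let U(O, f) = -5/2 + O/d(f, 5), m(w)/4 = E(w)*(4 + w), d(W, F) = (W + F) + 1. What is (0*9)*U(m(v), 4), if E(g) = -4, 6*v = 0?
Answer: 0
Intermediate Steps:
v = 0 (v = (1/6)*0 = 0)
d(W, F) = 1 + F + W (d(W, F) = (F + W) + 1 = 1 + F + W)
m(w) = -64 - 16*w (m(w) = 4*(-4*(4 + w)) = 4*(-16 - 4*w) = -64 - 16*w)
U(O, f) = -5/2 + O/(6 + f) (U(O, f) = -5/2 + O/(1 + 5 + f) = -5*1/2 + O/(6 + f) = -5/2 + O/(6 + f))
(0*9)*U(m(v), 4) = (0*9)*((-15 + (-64 - 16*0) - 5/2*4)/(6 + 4)) = 0*((-15 + (-64 + 0) - 10)/10) = 0*((-15 - 64 - 10)/10) = 0*((1/10)*(-89)) = 0*(-89/10) = 0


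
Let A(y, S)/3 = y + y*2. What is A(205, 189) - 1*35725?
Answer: -33880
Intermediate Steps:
A(y, S) = 9*y (A(y, S) = 3*(y + y*2) = 3*(y + 2*y) = 3*(3*y) = 9*y)
A(205, 189) - 1*35725 = 9*205 - 1*35725 = 1845 - 35725 = -33880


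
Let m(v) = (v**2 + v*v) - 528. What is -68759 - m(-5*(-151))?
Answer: -1208281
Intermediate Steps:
m(v) = -528 + 2*v**2 (m(v) = (v**2 + v**2) - 528 = 2*v**2 - 528 = -528 + 2*v**2)
-68759 - m(-5*(-151)) = -68759 - (-528 + 2*(-5*(-151))**2) = -68759 - (-528 + 2*755**2) = -68759 - (-528 + 2*570025) = -68759 - (-528 + 1140050) = -68759 - 1*1139522 = -68759 - 1139522 = -1208281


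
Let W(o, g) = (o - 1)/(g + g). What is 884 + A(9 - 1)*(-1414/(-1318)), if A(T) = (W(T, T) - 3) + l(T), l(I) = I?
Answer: 9382405/10544 ≈ 889.83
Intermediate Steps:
W(o, g) = (-1 + o)/(2*g) (W(o, g) = (-1 + o)/((2*g)) = (-1 + o)*(1/(2*g)) = (-1 + o)/(2*g))
A(T) = -3 + T + (-1 + T)/(2*T) (A(T) = ((-1 + T)/(2*T) - 3) + T = (-3 + (-1 + T)/(2*T)) + T = -3 + T + (-1 + T)/(2*T))
884 + A(9 - 1)*(-1414/(-1318)) = 884 + (-5/2 + (9 - 1) - 1/(2*(9 - 1)))*(-1414/(-1318)) = 884 + (-5/2 + 8 - 1/2/8)*(-1414*(-1/1318)) = 884 + (-5/2 + 8 - 1/2*1/8)*(707/659) = 884 + (-5/2 + 8 - 1/16)*(707/659) = 884 + (87/16)*(707/659) = 884 + 61509/10544 = 9382405/10544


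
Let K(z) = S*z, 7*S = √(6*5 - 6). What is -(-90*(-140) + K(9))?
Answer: -12600 - 18*√6/7 ≈ -12606.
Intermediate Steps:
S = 2*√6/7 (S = √(6*5 - 6)/7 = √(30 - 6)/7 = √24/7 = (2*√6)/7 = 2*√6/7 ≈ 0.69985)
K(z) = 2*z*√6/7 (K(z) = (2*√6/7)*z = 2*z*√6/7)
-(-90*(-140) + K(9)) = -(-90*(-140) + (2/7)*9*√6) = -(12600 + 18*√6/7) = -12600 - 18*√6/7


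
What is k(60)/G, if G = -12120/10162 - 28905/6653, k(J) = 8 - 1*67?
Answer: 1994429687/187183485 ≈ 10.655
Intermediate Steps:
k(J) = -59 (k(J) = 8 - 67 = -59)
G = -187183485/33803893 (G = -12120*1/10162 - 28905*1/6653 = -6060/5081 - 28905/6653 = -187183485/33803893 ≈ -5.5373)
k(60)/G = -59/(-187183485/33803893) = -59*(-33803893/187183485) = 1994429687/187183485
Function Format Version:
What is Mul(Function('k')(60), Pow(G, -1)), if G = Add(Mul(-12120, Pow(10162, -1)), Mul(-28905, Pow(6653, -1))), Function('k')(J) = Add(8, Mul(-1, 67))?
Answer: Rational(1994429687, 187183485) ≈ 10.655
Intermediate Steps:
Function('k')(J) = -59 (Function('k')(J) = Add(8, -67) = -59)
G = Rational(-187183485, 33803893) (G = Add(Mul(-12120, Rational(1, 10162)), Mul(-28905, Rational(1, 6653))) = Add(Rational(-6060, 5081), Rational(-28905, 6653)) = Rational(-187183485, 33803893) ≈ -5.5373)
Mul(Function('k')(60), Pow(G, -1)) = Mul(-59, Pow(Rational(-187183485, 33803893), -1)) = Mul(-59, Rational(-33803893, 187183485)) = Rational(1994429687, 187183485)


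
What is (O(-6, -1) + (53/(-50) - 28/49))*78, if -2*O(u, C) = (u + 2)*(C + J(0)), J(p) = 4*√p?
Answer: -49569/175 ≈ -283.25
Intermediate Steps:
O(u, C) = -C*(2 + u)/2 (O(u, C) = -(u + 2)*(C + 4*√0)/2 = -(2 + u)*(C + 4*0)/2 = -(2 + u)*(C + 0)/2 = -(2 + u)*C/2 = -C*(2 + u)/2)
(O(-6, -1) + (53/(-50) - 28/49))*78 = ((½)*(-1)*(-2 - 1*(-6)) + (53/(-50) - 28/49))*78 = ((½)*(-1)*(-2 + 6) + (53*(-1/50) - 28*1/49))*78 = ((½)*(-1)*4 + (-53/50 - 4/7))*78 = (-2 - 571/350)*78 = -1271/350*78 = -49569/175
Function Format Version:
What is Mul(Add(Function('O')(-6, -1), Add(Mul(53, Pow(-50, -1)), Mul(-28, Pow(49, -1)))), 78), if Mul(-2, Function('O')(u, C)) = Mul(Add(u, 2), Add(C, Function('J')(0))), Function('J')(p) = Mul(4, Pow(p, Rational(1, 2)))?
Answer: Rational(-49569, 175) ≈ -283.25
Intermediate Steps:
Function('O')(u, C) = Mul(Rational(-1, 2), C, Add(2, u)) (Function('O')(u, C) = Mul(Rational(-1, 2), Mul(Add(u, 2), Add(C, Mul(4, Pow(0, Rational(1, 2)))))) = Mul(Rational(-1, 2), Mul(Add(2, u), Add(C, Mul(4, 0)))) = Mul(Rational(-1, 2), Mul(Add(2, u), Add(C, 0))) = Mul(Rational(-1, 2), Mul(Add(2, u), C)) = Mul(Rational(-1, 2), Mul(C, Add(2, u))) = Mul(Rational(-1, 2), C, Add(2, u)))
Mul(Add(Function('O')(-6, -1), Add(Mul(53, Pow(-50, -1)), Mul(-28, Pow(49, -1)))), 78) = Mul(Add(Mul(Rational(1, 2), -1, Add(-2, Mul(-1, -6))), Add(Mul(53, Pow(-50, -1)), Mul(-28, Pow(49, -1)))), 78) = Mul(Add(Mul(Rational(1, 2), -1, Add(-2, 6)), Add(Mul(53, Rational(-1, 50)), Mul(-28, Rational(1, 49)))), 78) = Mul(Add(Mul(Rational(1, 2), -1, 4), Add(Rational(-53, 50), Rational(-4, 7))), 78) = Mul(Add(-2, Rational(-571, 350)), 78) = Mul(Rational(-1271, 350), 78) = Rational(-49569, 175)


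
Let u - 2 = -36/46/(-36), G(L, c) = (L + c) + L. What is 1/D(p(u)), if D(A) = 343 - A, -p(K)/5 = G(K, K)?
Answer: 46/17173 ≈ 0.0026786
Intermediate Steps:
G(L, c) = c + 2*L
u = 93/46 (u = 2 - 36/46/(-36) = 2 - 36*1/46*(-1/36) = 2 - 18/23*(-1/36) = 2 + 1/46 = 93/46 ≈ 2.0217)
p(K) = -15*K (p(K) = -5*(K + 2*K) = -15*K)
1/D(p(u)) = 1/(343 - (-15)*93/46) = 1/(343 - 1*(-1395/46)) = 1/(343 + 1395/46) = 1/(17173/46) = 46/17173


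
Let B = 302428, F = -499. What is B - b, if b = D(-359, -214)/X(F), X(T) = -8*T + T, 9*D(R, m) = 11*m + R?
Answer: 9507431749/31437 ≈ 3.0243e+5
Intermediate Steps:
D(R, m) = R/9 + 11*m/9 (D(R, m) = (11*m + R)/9 = (R + 11*m)/9 = R/9 + 11*m/9)
X(T) = -7*T
b = -2713/31437 (b = ((1/9)*(-359) + (11/9)*(-214))/((-7*(-499))) = (-359/9 - 2354/9)/3493 = -2713/9*1/3493 = -2713/31437 ≈ -0.086300)
B - b = 302428 - 1*(-2713/31437) = 302428 + 2713/31437 = 9507431749/31437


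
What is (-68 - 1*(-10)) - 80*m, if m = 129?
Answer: -10378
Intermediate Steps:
(-68 - 1*(-10)) - 80*m = (-68 - 1*(-10)) - 80*129 = (-68 + 10) - 10320 = -58 - 10320 = -10378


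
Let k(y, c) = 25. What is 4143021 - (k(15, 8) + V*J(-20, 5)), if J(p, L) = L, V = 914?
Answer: 4138426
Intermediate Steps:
4143021 - (k(15, 8) + V*J(-20, 5)) = 4143021 - (25 + 914*5) = 4143021 - (25 + 4570) = 4143021 - 1*4595 = 4143021 - 4595 = 4138426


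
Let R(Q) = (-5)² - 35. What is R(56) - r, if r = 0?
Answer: -10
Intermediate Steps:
R(Q) = -10 (R(Q) = 25 - 35 = -10)
R(56) - r = -10 - 1*0 = -10 + 0 = -10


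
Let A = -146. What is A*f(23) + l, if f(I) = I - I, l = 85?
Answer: 85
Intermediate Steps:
f(I) = 0
A*f(23) + l = -146*0 + 85 = 0 + 85 = 85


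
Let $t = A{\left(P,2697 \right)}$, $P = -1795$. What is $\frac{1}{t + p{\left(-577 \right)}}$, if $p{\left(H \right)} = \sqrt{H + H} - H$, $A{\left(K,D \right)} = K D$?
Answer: $- \frac{2420269}{11715404065299} - \frac{i \sqrt{1154}}{23430808130598} \approx -2.0659 \cdot 10^{-7} - 1.4498 \cdot 10^{-12} i$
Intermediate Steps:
$A{\left(K,D \right)} = D K$
$p{\left(H \right)} = - H + \sqrt{2} \sqrt{H}$ ($p{\left(H \right)} = \sqrt{2 H} - H = \sqrt{2} \sqrt{H} - H = - H + \sqrt{2} \sqrt{H}$)
$t = -4841115$ ($t = 2697 \left(-1795\right) = -4841115$)
$\frac{1}{t + p{\left(-577 \right)}} = \frac{1}{-4841115 + \left(\left(-1\right) \left(-577\right) + \sqrt{2} \sqrt{-577}\right)} = \frac{1}{-4841115 + \left(577 + \sqrt{2} i \sqrt{577}\right)} = \frac{1}{-4841115 + \left(577 + i \sqrt{1154}\right)} = \frac{1}{-4840538 + i \sqrt{1154}}$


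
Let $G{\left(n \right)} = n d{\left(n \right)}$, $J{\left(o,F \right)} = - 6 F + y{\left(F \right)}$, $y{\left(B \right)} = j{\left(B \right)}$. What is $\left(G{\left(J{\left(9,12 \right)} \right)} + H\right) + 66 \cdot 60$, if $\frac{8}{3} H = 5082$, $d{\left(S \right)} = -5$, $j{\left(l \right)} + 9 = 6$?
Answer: $\frac{24963}{4} \approx 6240.8$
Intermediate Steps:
$j{\left(l \right)} = -3$ ($j{\left(l \right)} = -9 + 6 = -3$)
$y{\left(B \right)} = -3$
$J{\left(o,F \right)} = -3 - 6 F$ ($J{\left(o,F \right)} = - 6 F - 3 = -3 - 6 F$)
$H = \frac{7623}{4}$ ($H = \frac{3}{8} \cdot 5082 = \frac{7623}{4} \approx 1905.8$)
$G{\left(n \right)} = - 5 n$ ($G{\left(n \right)} = n \left(-5\right) = - 5 n$)
$\left(G{\left(J{\left(9,12 \right)} \right)} + H\right) + 66 \cdot 60 = \left(- 5 \left(-3 - 72\right) + \frac{7623}{4}\right) + 66 \cdot 60 = \left(- 5 \left(-3 - 72\right) + \frac{7623}{4}\right) + 3960 = \left(\left(-5\right) \left(-75\right) + \frac{7623}{4}\right) + 3960 = \left(375 + \frac{7623}{4}\right) + 3960 = \frac{9123}{4} + 3960 = \frac{24963}{4}$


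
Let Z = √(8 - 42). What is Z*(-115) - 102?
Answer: -102 - 115*I*√34 ≈ -102.0 - 670.56*I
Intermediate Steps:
Z = I*√34 (Z = √(-34) = I*√34 ≈ 5.8309*I)
Z*(-115) - 102 = (I*√34)*(-115) - 102 = -115*I*√34 - 102 = -102 - 115*I*√34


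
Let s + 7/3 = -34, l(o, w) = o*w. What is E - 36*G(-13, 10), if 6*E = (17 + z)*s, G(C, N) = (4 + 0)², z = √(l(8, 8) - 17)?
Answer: -12221/18 - 109*√47/18 ≈ -720.46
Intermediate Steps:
s = -109/3 (s = -7/3 - 34 = -109/3 ≈ -36.333)
z = √47 (z = √(8*8 - 17) = √(64 - 17) = √47 ≈ 6.8557)
G(C, N) = 16 (G(C, N) = 4² = 16)
E = -1853/18 - 109*√47/18 (E = ((17 + √47)*(-109/3))/6 = (-1853/3 - 109*√47/3)/6 = -1853/18 - 109*√47/18 ≈ -144.46)
E - 36*G(-13, 10) = (-1853/18 - 109*√47/18) - 36*16 = (-1853/18 - 109*√47/18) - 1*576 = (-1853/18 - 109*√47/18) - 576 = -12221/18 - 109*√47/18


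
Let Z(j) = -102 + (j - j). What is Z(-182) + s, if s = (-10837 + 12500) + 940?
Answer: 2501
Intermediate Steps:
Z(j) = -102 (Z(j) = -102 + 0 = -102)
s = 2603 (s = 1663 + 940 = 2603)
Z(-182) + s = -102 + 2603 = 2501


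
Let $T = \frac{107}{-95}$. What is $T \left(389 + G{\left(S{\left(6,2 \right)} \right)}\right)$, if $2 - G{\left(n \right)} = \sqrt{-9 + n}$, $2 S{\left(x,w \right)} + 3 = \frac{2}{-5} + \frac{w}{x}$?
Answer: $- \frac{41837}{95} + \frac{107 i \sqrt{2370}}{1425} \approx -440.39 + 3.6555 i$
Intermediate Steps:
$S{\left(x,w \right)} = - \frac{17}{10} + \frac{w}{2 x}$ ($S{\left(x,w \right)} = - \frac{3}{2} + \frac{\frac{2}{-5} + \frac{w}{x}}{2} = - \frac{3}{2} + \frac{2 \left(- \frac{1}{5}\right) + \frac{w}{x}}{2} = - \frac{3}{2} + \frac{- \frac{2}{5} + \frac{w}{x}}{2} = - \frac{3}{2} + \left(- \frac{1}{5} + \frac{w}{2 x}\right) = - \frac{17}{10} + \frac{w}{2 x}$)
$G{\left(n \right)} = 2 - \sqrt{-9 + n}$
$T = - \frac{107}{95}$ ($T = 107 \left(- \frac{1}{95}\right) = - \frac{107}{95} \approx -1.1263$)
$T \left(389 + G{\left(S{\left(6,2 \right)} \right)}\right) = - \frac{107 \left(389 + \left(2 - \sqrt{-9 - \left(\frac{17}{10} - \frac{1}{6}\right)}\right)\right)}{95} = - \frac{107 \left(389 + \left(2 - \sqrt{-9 + \left(- \frac{17}{10} + \frac{1}{6}\right)}\right)\right)}{95} = - \frac{107 \left(389 + \left(2 - \sqrt{-9 - \frac{23}{15}}\right)\right)}{95} = - \frac{107 \left(389 + \left(2 - \sqrt{- \frac{158}{15}}\right)\right)}{95} = - \frac{107 \left(389 + \left(2 - \frac{i \sqrt{2370}}{15}\right)\right)}{95} = - \frac{107 \left(391 - \frac{i \sqrt{2370}}{15}\right)}{95} = - \frac{41837}{95} + \frac{107 i \sqrt{2370}}{1425}$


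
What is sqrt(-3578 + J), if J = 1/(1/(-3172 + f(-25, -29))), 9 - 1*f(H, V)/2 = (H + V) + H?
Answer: I*sqrt(6574) ≈ 81.08*I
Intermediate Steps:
f(H, V) = 18 - 4*H - 2*V (f(H, V) = 18 - 2*((H + V) + H) = 18 - 2*(V + 2*H) = 18 + (-4*H - 2*V) = 18 - 4*H - 2*V)
J = -2996 (J = 1/(1/(-3172 + (18 - 4*(-25) - 2*(-29)))) = 1/(1/(-3172 + (18 + 100 + 58))) = 1/(1/(-3172 + 176)) = 1/(1/(-2996)) = 1/(-1/2996) = -2996)
sqrt(-3578 + J) = sqrt(-3578 - 2996) = sqrt(-6574) = I*sqrt(6574)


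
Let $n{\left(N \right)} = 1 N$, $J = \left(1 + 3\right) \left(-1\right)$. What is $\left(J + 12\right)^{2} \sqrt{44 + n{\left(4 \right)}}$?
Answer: $256 \sqrt{3} \approx 443.4$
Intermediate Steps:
$J = -4$ ($J = 4 \left(-1\right) = -4$)
$n{\left(N \right)} = N$
$\left(J + 12\right)^{2} \sqrt{44 + n{\left(4 \right)}} = \left(-4 + 12\right)^{2} \sqrt{44 + 4} = 8^{2} \sqrt{48} = 64 \cdot 4 \sqrt{3} = 256 \sqrt{3}$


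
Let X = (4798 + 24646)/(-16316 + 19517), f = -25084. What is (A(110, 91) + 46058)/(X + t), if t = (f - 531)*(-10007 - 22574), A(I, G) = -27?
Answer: 147345231/2671433999759 ≈ 5.5156e-5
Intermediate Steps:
t = 834562315 (t = (-25084 - 531)*(-10007 - 22574) = -25615*(-32581) = 834562315)
X = 29444/3201 ≈ 9.1984
(A(110, 91) + 46058)/(X + t) = (-27 + 46058)/(29444/3201 + 834562315) = 46031/(2671433999759/3201) = 46031*(3201/2671433999759) = 147345231/2671433999759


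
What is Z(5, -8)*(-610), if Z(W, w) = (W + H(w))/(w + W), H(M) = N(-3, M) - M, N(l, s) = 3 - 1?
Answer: 3050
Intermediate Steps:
N(l, s) = 2
H(M) = 2 - M
Z(W, w) = (2 + W - w)/(W + w) (Z(W, w) = (W + (2 - w))/(w + W) = (2 + W - w)/(W + w))
Z(5, -8)*(-610) = ((2 + 5 - 1*(-8))/(5 - 8))*(-610) = ((2 + 5 + 8)/(-3))*(-610) = -⅓*15*(-610) = -5*(-610) = 3050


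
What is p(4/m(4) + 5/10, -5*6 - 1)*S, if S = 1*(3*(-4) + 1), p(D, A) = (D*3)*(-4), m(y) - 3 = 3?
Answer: 154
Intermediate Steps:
m(y) = 6 (m(y) = 3 + 3 = 6)
p(D, A) = -12*D (p(D, A) = (3*D)*(-4) = -12*D)
S = -11 (S = 1*(-12 + 1) = 1*(-11) = -11)
p(4/m(4) + 5/10, -5*6 - 1)*S = -12*(4/6 + 5/10)*(-11) = -12*(4*(⅙) + 5*(⅒))*(-11) = -12*(⅔ + ½)*(-11) = -12*7/6*(-11) = -14*(-11) = 154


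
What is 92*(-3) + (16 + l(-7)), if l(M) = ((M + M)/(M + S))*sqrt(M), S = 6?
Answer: -260 + 14*I*sqrt(7) ≈ -260.0 + 37.041*I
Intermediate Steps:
l(M) = 2*M**(3/2)/(6 + M) (l(M) = ((M + M)/(M + 6))*sqrt(M) = ((2*M)/(6 + M))*sqrt(M) = (2*M/(6 + M))*sqrt(M) = 2*M**(3/2)/(6 + M))
92*(-3) + (16 + l(-7)) = 92*(-3) + (16 + 2*(-7)**(3/2)/(6 - 7)) = -276 + (16 + 2*(-7*I*sqrt(7))/(-1)) = -276 + (16 + 2*(-7*I*sqrt(7))*(-1)) = -276 + (16 + 14*I*sqrt(7)) = -260 + 14*I*sqrt(7)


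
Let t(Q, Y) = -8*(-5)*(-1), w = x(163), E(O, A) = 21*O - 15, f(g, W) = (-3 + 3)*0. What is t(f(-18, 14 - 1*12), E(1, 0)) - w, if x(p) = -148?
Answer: 108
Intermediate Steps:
f(g, W) = 0 (f(g, W) = 0*0 = 0)
E(O, A) = -15 + 21*O
w = -148
t(Q, Y) = -40 (t(Q, Y) = 40*(-1) = -40)
t(f(-18, 14 - 1*12), E(1, 0)) - w = -40 - 1*(-148) = -40 + 148 = 108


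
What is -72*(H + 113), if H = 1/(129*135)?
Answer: -15743168/1935 ≈ -8136.0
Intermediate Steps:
H = 1/17415 (H = (1/129)*(1/135) = 1/17415 ≈ 5.7422e-5)
-72*(H + 113) = -72*(1/17415 + 113) = -72*1967896/17415 = -15743168/1935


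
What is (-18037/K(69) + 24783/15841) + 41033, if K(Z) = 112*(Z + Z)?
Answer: 1435222189757/34976928 ≈ 41033.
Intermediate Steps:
K(Z) = 224*Z (K(Z) = 112*(2*Z) = 224*Z)
(-18037/K(69) + 24783/15841) + 41033 = (-18037/(224*69) + 24783/15841) + 41033 = (-18037/15456 + 24783*(1/15841)) + 41033 = (-18037*1/15456 + 24783/15841) + 41033 = (-18037/15456 + 24783/15841) + 41033 = 13903133/34976928 + 41033 = 1435222189757/34976928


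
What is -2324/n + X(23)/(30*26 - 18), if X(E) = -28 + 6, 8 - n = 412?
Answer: 220250/38481 ≈ 5.7236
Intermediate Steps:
n = -404 (n = 8 - 1*412 = 8 - 412 = -404)
X(E) = -22
-2324/n + X(23)/(30*26 - 18) = -2324/(-404) - 22/(30*26 - 18) = -2324*(-1/404) - 22/(780 - 18) = 581/101 - 22/762 = 581/101 - 22*1/762 = 581/101 - 11/381 = 220250/38481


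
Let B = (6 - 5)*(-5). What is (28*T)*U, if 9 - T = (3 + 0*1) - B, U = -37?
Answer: -1036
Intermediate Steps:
B = -5 (B = 1*(-5) = -5)
T = 1 (T = 9 - ((3 + 0*1) - 1*(-5)) = 9 - ((3 + 0) + 5) = 9 - (3 + 5) = 9 - 1*8 = 9 - 8 = 1)
(28*T)*U = (28*1)*(-37) = 28*(-37) = -1036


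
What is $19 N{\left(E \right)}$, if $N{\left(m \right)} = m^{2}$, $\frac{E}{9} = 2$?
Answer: $6156$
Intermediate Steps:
$E = 18$ ($E = 9 \cdot 2 = 18$)
$19 N{\left(E \right)} = 19 \cdot 18^{2} = 19 \cdot 324 = 6156$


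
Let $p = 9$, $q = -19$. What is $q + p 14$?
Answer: $107$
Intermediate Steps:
$q + p 14 = -19 + 9 \cdot 14 = -19 + 126 = 107$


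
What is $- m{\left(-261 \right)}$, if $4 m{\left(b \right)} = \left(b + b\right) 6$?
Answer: $783$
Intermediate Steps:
$m{\left(b \right)} = 3 b$ ($m{\left(b \right)} = \frac{\left(b + b\right) 6}{4} = \frac{2 b 6}{4} = \frac{12 b}{4} = 3 b$)
$- m{\left(-261 \right)} = - 3 \left(-261\right) = \left(-1\right) \left(-783\right) = 783$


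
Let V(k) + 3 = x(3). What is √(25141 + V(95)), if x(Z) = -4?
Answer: √25134 ≈ 158.54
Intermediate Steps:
V(k) = -7 (V(k) = -3 - 4 = -7)
√(25141 + V(95)) = √(25141 - 7) = √25134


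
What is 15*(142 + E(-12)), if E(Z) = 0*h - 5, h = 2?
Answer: 2055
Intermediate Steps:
E(Z) = -5 (E(Z) = 0*2 - 5 = 0 - 5 = -5)
15*(142 + E(-12)) = 15*(142 - 5) = 15*137 = 2055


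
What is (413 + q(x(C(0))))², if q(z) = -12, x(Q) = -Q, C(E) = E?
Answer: 160801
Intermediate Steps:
(413 + q(x(C(0))))² = (413 - 12)² = 401² = 160801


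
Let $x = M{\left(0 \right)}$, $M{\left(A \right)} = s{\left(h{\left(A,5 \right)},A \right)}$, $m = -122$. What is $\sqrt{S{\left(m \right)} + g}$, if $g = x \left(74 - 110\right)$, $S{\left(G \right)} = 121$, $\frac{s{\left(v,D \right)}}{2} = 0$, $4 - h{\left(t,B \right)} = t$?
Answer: $11$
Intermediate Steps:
$h{\left(t,B \right)} = 4 - t$
$s{\left(v,D \right)} = 0$ ($s{\left(v,D \right)} = 2 \cdot 0 = 0$)
$M{\left(A \right)} = 0$
$x = 0$
$g = 0$ ($g = 0 \left(74 - 110\right) = 0 \left(-36\right) = 0$)
$\sqrt{S{\left(m \right)} + g} = \sqrt{121 + 0} = \sqrt{121} = 11$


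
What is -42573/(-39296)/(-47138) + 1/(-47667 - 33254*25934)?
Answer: -44672886055235/1943659785043348736 ≈ -2.2984e-5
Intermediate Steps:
-42573/(-39296)/(-47138) + 1/(-47667 - 33254*25934) = -42573*(-1/39296)*(-1/47138) + (1/25934)/(-80921) = (42573/39296)*(-1/47138) - 1/80921*1/25934 = -42573/1852334848 - 1/2098605214 = -44672886055235/1943659785043348736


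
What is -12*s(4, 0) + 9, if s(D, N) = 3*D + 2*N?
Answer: -135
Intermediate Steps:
s(D, N) = 2*N + 3*D
-12*s(4, 0) + 9 = -12*(2*0 + 3*4) + 9 = -12*(0 + 12) + 9 = -12*12 + 9 = -144 + 9 = -135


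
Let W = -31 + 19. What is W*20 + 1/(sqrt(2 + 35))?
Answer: -240 + sqrt(37)/37 ≈ -239.84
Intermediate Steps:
W = -12
W*20 + 1/(sqrt(2 + 35)) = -12*20 + 1/(sqrt(2 + 35)) = -240 + 1/(sqrt(37)) = -240 + sqrt(37)/37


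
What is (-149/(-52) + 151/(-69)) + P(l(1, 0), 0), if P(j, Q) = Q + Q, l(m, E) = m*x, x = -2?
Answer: 2429/3588 ≈ 0.67698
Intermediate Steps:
l(m, E) = -2*m (l(m, E) = m*(-2) = -2*m)
P(j, Q) = 2*Q
(-149/(-52) + 151/(-69)) + P(l(1, 0), 0) = (-149/(-52) + 151/(-69)) + 2*0 = (-149*(-1/52) + 151*(-1/69)) + 0 = (149/52 - 151/69) + 0 = 2429/3588 + 0 = 2429/3588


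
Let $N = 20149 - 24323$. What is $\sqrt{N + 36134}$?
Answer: $2 \sqrt{7990} \approx 178.77$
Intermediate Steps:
$N = -4174$ ($N = 20149 - 24323 = -4174$)
$\sqrt{N + 36134} = \sqrt{-4174 + 36134} = \sqrt{31960} = 2 \sqrt{7990}$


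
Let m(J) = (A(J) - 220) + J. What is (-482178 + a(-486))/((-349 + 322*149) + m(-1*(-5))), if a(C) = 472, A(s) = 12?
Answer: -240853/23713 ≈ -10.157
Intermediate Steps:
m(J) = -208 + J (m(J) = (12 - 220) + J = -208 + J)
(-482178 + a(-486))/((-349 + 322*149) + m(-1*(-5))) = (-482178 + 472)/((-349 + 322*149) + (-208 - 1*(-5))) = -481706/((-349 + 47978) + (-208 + 5)) = -481706/(47629 - 203) = -481706/47426 = -481706*1/47426 = -240853/23713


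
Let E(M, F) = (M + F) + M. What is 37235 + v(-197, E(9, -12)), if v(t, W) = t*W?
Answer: 36053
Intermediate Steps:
E(M, F) = F + 2*M (E(M, F) = (F + M) + M = F + 2*M)
v(t, W) = W*t
37235 + v(-197, E(9, -12)) = 37235 + (-12 + 2*9)*(-197) = 37235 + (-12 + 18)*(-197) = 37235 + 6*(-197) = 37235 - 1182 = 36053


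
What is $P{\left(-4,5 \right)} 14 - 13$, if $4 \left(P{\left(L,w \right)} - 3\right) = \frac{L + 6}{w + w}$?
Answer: $\frac{297}{10} \approx 29.7$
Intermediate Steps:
$P{\left(L,w \right)} = 3 + \frac{6 + L}{8 w}$ ($P{\left(L,w \right)} = 3 + \frac{\left(L + 6\right) \frac{1}{w + w}}{4} = 3 + \frac{\left(6 + L\right) \frac{1}{2 w}}{4} = 3 + \frac{\frac{1}{2} \frac{1}{w} \left(6 + L\right)}{4} = 3 + \frac{6 + L}{8 w}$)
$P{\left(-4,5 \right)} 14 - 13 = \frac{6 - 4 + 24 \cdot 5}{8 \cdot 5} \cdot 14 - 13 = \frac{1}{8} \cdot \frac{1}{5} \left(6 - 4 + 120\right) 14 - 13 = \frac{1}{8} \cdot \frac{1}{5} \cdot 122 \cdot 14 - 13 = \frac{61}{20} \cdot 14 - 13 = \frac{427}{10} - 13 = \frac{297}{10}$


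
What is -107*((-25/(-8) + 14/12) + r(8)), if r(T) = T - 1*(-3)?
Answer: -39269/24 ≈ -1636.2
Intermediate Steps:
r(T) = 3 + T (r(T) = T + 3 = 3 + T)
-107*((-25/(-8) + 14/12) + r(8)) = -107*((-25/(-8) + 14/12) + (3 + 8)) = -107*((-25*(-⅛) + 14*(1/12)) + 11) = -107*((25/8 + 7/6) + 11) = -107*(103/24 + 11) = -107*367/24 = -39269/24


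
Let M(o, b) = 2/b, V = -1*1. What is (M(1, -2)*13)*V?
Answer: 13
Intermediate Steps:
V = -1
(M(1, -2)*13)*V = ((2/(-2))*13)*(-1) = ((2*(-½))*13)*(-1) = -1*13*(-1) = -13*(-1) = 13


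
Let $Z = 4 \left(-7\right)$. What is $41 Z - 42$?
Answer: $-1190$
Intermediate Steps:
$Z = -28$
$41 Z - 42 = 41 \left(-28\right) - 42 = -1148 - 42 = -1190$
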